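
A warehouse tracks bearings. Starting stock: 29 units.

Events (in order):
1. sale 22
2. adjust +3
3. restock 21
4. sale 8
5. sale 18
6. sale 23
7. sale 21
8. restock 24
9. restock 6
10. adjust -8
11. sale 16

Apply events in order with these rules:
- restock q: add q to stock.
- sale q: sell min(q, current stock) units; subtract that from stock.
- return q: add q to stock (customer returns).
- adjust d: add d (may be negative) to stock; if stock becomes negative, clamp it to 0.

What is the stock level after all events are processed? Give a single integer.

Processing events:
Start: stock = 29
  Event 1 (sale 22): sell min(22,29)=22. stock: 29 - 22 = 7. total_sold = 22
  Event 2 (adjust +3): 7 + 3 = 10
  Event 3 (restock 21): 10 + 21 = 31
  Event 4 (sale 8): sell min(8,31)=8. stock: 31 - 8 = 23. total_sold = 30
  Event 5 (sale 18): sell min(18,23)=18. stock: 23 - 18 = 5. total_sold = 48
  Event 6 (sale 23): sell min(23,5)=5. stock: 5 - 5 = 0. total_sold = 53
  Event 7 (sale 21): sell min(21,0)=0. stock: 0 - 0 = 0. total_sold = 53
  Event 8 (restock 24): 0 + 24 = 24
  Event 9 (restock 6): 24 + 6 = 30
  Event 10 (adjust -8): 30 + -8 = 22
  Event 11 (sale 16): sell min(16,22)=16. stock: 22 - 16 = 6. total_sold = 69
Final: stock = 6, total_sold = 69

Answer: 6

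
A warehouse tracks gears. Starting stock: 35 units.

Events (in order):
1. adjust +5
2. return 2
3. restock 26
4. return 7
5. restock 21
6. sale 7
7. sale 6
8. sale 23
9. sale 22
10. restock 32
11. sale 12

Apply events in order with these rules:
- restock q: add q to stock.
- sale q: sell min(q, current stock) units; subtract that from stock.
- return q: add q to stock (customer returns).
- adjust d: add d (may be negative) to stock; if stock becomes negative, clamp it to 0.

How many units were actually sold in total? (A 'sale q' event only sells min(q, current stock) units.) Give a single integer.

Answer: 70

Derivation:
Processing events:
Start: stock = 35
  Event 1 (adjust +5): 35 + 5 = 40
  Event 2 (return 2): 40 + 2 = 42
  Event 3 (restock 26): 42 + 26 = 68
  Event 4 (return 7): 68 + 7 = 75
  Event 5 (restock 21): 75 + 21 = 96
  Event 6 (sale 7): sell min(7,96)=7. stock: 96 - 7 = 89. total_sold = 7
  Event 7 (sale 6): sell min(6,89)=6. stock: 89 - 6 = 83. total_sold = 13
  Event 8 (sale 23): sell min(23,83)=23. stock: 83 - 23 = 60. total_sold = 36
  Event 9 (sale 22): sell min(22,60)=22. stock: 60 - 22 = 38. total_sold = 58
  Event 10 (restock 32): 38 + 32 = 70
  Event 11 (sale 12): sell min(12,70)=12. stock: 70 - 12 = 58. total_sold = 70
Final: stock = 58, total_sold = 70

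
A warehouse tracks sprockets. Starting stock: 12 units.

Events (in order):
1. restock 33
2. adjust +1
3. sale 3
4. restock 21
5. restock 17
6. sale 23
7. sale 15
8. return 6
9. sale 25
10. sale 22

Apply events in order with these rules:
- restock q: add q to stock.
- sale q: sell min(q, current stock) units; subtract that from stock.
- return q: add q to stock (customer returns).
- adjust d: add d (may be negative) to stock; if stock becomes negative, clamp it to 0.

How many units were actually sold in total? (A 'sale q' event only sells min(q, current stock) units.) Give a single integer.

Processing events:
Start: stock = 12
  Event 1 (restock 33): 12 + 33 = 45
  Event 2 (adjust +1): 45 + 1 = 46
  Event 3 (sale 3): sell min(3,46)=3. stock: 46 - 3 = 43. total_sold = 3
  Event 4 (restock 21): 43 + 21 = 64
  Event 5 (restock 17): 64 + 17 = 81
  Event 6 (sale 23): sell min(23,81)=23. stock: 81 - 23 = 58. total_sold = 26
  Event 7 (sale 15): sell min(15,58)=15. stock: 58 - 15 = 43. total_sold = 41
  Event 8 (return 6): 43 + 6 = 49
  Event 9 (sale 25): sell min(25,49)=25. stock: 49 - 25 = 24. total_sold = 66
  Event 10 (sale 22): sell min(22,24)=22. stock: 24 - 22 = 2. total_sold = 88
Final: stock = 2, total_sold = 88

Answer: 88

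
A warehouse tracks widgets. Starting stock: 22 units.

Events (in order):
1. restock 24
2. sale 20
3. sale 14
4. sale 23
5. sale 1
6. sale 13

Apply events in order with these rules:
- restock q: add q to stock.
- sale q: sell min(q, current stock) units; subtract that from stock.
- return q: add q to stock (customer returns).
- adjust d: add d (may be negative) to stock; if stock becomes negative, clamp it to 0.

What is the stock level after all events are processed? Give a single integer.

Processing events:
Start: stock = 22
  Event 1 (restock 24): 22 + 24 = 46
  Event 2 (sale 20): sell min(20,46)=20. stock: 46 - 20 = 26. total_sold = 20
  Event 3 (sale 14): sell min(14,26)=14. stock: 26 - 14 = 12. total_sold = 34
  Event 4 (sale 23): sell min(23,12)=12. stock: 12 - 12 = 0. total_sold = 46
  Event 5 (sale 1): sell min(1,0)=0. stock: 0 - 0 = 0. total_sold = 46
  Event 6 (sale 13): sell min(13,0)=0. stock: 0 - 0 = 0. total_sold = 46
Final: stock = 0, total_sold = 46

Answer: 0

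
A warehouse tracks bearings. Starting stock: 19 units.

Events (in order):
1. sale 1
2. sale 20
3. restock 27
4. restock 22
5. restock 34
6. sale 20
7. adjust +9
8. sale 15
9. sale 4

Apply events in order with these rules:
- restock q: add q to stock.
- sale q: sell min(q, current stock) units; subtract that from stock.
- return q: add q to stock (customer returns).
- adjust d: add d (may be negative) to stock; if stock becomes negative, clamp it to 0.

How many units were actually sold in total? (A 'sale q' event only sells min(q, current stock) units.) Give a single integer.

Answer: 58

Derivation:
Processing events:
Start: stock = 19
  Event 1 (sale 1): sell min(1,19)=1. stock: 19 - 1 = 18. total_sold = 1
  Event 2 (sale 20): sell min(20,18)=18. stock: 18 - 18 = 0. total_sold = 19
  Event 3 (restock 27): 0 + 27 = 27
  Event 4 (restock 22): 27 + 22 = 49
  Event 5 (restock 34): 49 + 34 = 83
  Event 6 (sale 20): sell min(20,83)=20. stock: 83 - 20 = 63. total_sold = 39
  Event 7 (adjust +9): 63 + 9 = 72
  Event 8 (sale 15): sell min(15,72)=15. stock: 72 - 15 = 57. total_sold = 54
  Event 9 (sale 4): sell min(4,57)=4. stock: 57 - 4 = 53. total_sold = 58
Final: stock = 53, total_sold = 58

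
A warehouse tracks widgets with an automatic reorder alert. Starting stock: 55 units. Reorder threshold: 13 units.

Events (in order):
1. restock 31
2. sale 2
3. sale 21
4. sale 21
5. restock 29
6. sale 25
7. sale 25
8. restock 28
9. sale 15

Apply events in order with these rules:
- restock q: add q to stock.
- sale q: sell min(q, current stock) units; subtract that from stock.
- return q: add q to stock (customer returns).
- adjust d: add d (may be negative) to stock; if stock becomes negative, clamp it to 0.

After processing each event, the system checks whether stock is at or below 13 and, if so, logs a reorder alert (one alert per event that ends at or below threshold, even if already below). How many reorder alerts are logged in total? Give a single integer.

Processing events:
Start: stock = 55
  Event 1 (restock 31): 55 + 31 = 86
  Event 2 (sale 2): sell min(2,86)=2. stock: 86 - 2 = 84. total_sold = 2
  Event 3 (sale 21): sell min(21,84)=21. stock: 84 - 21 = 63. total_sold = 23
  Event 4 (sale 21): sell min(21,63)=21. stock: 63 - 21 = 42. total_sold = 44
  Event 5 (restock 29): 42 + 29 = 71
  Event 6 (sale 25): sell min(25,71)=25. stock: 71 - 25 = 46. total_sold = 69
  Event 7 (sale 25): sell min(25,46)=25. stock: 46 - 25 = 21. total_sold = 94
  Event 8 (restock 28): 21 + 28 = 49
  Event 9 (sale 15): sell min(15,49)=15. stock: 49 - 15 = 34. total_sold = 109
Final: stock = 34, total_sold = 109

Checking against threshold 13:
  After event 1: stock=86 > 13
  After event 2: stock=84 > 13
  After event 3: stock=63 > 13
  After event 4: stock=42 > 13
  After event 5: stock=71 > 13
  After event 6: stock=46 > 13
  After event 7: stock=21 > 13
  After event 8: stock=49 > 13
  After event 9: stock=34 > 13
Alert events: []. Count = 0

Answer: 0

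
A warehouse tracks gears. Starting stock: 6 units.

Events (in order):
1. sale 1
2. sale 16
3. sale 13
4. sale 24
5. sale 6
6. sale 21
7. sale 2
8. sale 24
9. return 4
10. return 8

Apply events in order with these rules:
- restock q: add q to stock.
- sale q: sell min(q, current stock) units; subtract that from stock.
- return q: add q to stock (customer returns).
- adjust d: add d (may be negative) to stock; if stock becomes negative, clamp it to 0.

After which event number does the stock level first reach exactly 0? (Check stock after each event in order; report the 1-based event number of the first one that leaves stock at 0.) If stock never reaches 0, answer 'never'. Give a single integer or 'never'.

Answer: 2

Derivation:
Processing events:
Start: stock = 6
  Event 1 (sale 1): sell min(1,6)=1. stock: 6 - 1 = 5. total_sold = 1
  Event 2 (sale 16): sell min(16,5)=5. stock: 5 - 5 = 0. total_sold = 6
  Event 3 (sale 13): sell min(13,0)=0. stock: 0 - 0 = 0. total_sold = 6
  Event 4 (sale 24): sell min(24,0)=0. stock: 0 - 0 = 0. total_sold = 6
  Event 5 (sale 6): sell min(6,0)=0. stock: 0 - 0 = 0. total_sold = 6
  Event 6 (sale 21): sell min(21,0)=0. stock: 0 - 0 = 0. total_sold = 6
  Event 7 (sale 2): sell min(2,0)=0. stock: 0 - 0 = 0. total_sold = 6
  Event 8 (sale 24): sell min(24,0)=0. stock: 0 - 0 = 0. total_sold = 6
  Event 9 (return 4): 0 + 4 = 4
  Event 10 (return 8): 4 + 8 = 12
Final: stock = 12, total_sold = 6

First zero at event 2.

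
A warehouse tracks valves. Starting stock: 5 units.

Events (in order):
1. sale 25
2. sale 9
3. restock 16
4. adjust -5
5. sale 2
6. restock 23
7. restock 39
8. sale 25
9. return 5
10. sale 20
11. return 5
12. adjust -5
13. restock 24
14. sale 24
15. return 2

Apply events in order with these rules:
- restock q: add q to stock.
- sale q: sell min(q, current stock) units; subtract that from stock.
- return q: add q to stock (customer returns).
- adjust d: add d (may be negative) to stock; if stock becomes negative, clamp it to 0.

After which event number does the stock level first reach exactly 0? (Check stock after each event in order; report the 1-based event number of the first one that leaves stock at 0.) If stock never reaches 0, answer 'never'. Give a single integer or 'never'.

Answer: 1

Derivation:
Processing events:
Start: stock = 5
  Event 1 (sale 25): sell min(25,5)=5. stock: 5 - 5 = 0. total_sold = 5
  Event 2 (sale 9): sell min(9,0)=0. stock: 0 - 0 = 0. total_sold = 5
  Event 3 (restock 16): 0 + 16 = 16
  Event 4 (adjust -5): 16 + -5 = 11
  Event 5 (sale 2): sell min(2,11)=2. stock: 11 - 2 = 9. total_sold = 7
  Event 6 (restock 23): 9 + 23 = 32
  Event 7 (restock 39): 32 + 39 = 71
  Event 8 (sale 25): sell min(25,71)=25. stock: 71 - 25 = 46. total_sold = 32
  Event 9 (return 5): 46 + 5 = 51
  Event 10 (sale 20): sell min(20,51)=20. stock: 51 - 20 = 31. total_sold = 52
  Event 11 (return 5): 31 + 5 = 36
  Event 12 (adjust -5): 36 + -5 = 31
  Event 13 (restock 24): 31 + 24 = 55
  Event 14 (sale 24): sell min(24,55)=24. stock: 55 - 24 = 31. total_sold = 76
  Event 15 (return 2): 31 + 2 = 33
Final: stock = 33, total_sold = 76

First zero at event 1.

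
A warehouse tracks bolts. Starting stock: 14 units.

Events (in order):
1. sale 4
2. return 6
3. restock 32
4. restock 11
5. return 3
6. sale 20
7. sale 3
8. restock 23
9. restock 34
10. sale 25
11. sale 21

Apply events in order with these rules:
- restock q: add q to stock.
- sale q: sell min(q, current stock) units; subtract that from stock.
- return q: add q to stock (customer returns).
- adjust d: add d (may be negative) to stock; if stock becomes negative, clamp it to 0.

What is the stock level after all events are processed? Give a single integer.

Processing events:
Start: stock = 14
  Event 1 (sale 4): sell min(4,14)=4. stock: 14 - 4 = 10. total_sold = 4
  Event 2 (return 6): 10 + 6 = 16
  Event 3 (restock 32): 16 + 32 = 48
  Event 4 (restock 11): 48 + 11 = 59
  Event 5 (return 3): 59 + 3 = 62
  Event 6 (sale 20): sell min(20,62)=20. stock: 62 - 20 = 42. total_sold = 24
  Event 7 (sale 3): sell min(3,42)=3. stock: 42 - 3 = 39. total_sold = 27
  Event 8 (restock 23): 39 + 23 = 62
  Event 9 (restock 34): 62 + 34 = 96
  Event 10 (sale 25): sell min(25,96)=25. stock: 96 - 25 = 71. total_sold = 52
  Event 11 (sale 21): sell min(21,71)=21. stock: 71 - 21 = 50. total_sold = 73
Final: stock = 50, total_sold = 73

Answer: 50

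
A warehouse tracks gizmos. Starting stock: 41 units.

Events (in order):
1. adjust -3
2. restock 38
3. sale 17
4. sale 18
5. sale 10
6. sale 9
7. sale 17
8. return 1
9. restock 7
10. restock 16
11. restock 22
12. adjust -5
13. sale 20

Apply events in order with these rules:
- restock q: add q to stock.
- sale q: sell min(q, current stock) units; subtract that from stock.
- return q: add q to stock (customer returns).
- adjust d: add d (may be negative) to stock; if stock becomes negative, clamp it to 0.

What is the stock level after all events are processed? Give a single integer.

Answer: 26

Derivation:
Processing events:
Start: stock = 41
  Event 1 (adjust -3): 41 + -3 = 38
  Event 2 (restock 38): 38 + 38 = 76
  Event 3 (sale 17): sell min(17,76)=17. stock: 76 - 17 = 59. total_sold = 17
  Event 4 (sale 18): sell min(18,59)=18. stock: 59 - 18 = 41. total_sold = 35
  Event 5 (sale 10): sell min(10,41)=10. stock: 41 - 10 = 31. total_sold = 45
  Event 6 (sale 9): sell min(9,31)=9. stock: 31 - 9 = 22. total_sold = 54
  Event 7 (sale 17): sell min(17,22)=17. stock: 22 - 17 = 5. total_sold = 71
  Event 8 (return 1): 5 + 1 = 6
  Event 9 (restock 7): 6 + 7 = 13
  Event 10 (restock 16): 13 + 16 = 29
  Event 11 (restock 22): 29 + 22 = 51
  Event 12 (adjust -5): 51 + -5 = 46
  Event 13 (sale 20): sell min(20,46)=20. stock: 46 - 20 = 26. total_sold = 91
Final: stock = 26, total_sold = 91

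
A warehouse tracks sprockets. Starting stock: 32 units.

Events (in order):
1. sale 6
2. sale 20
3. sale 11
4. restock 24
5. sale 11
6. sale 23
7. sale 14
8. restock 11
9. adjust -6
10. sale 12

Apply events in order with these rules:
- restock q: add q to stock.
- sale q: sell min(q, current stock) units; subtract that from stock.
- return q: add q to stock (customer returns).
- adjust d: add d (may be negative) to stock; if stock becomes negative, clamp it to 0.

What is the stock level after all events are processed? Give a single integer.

Answer: 0

Derivation:
Processing events:
Start: stock = 32
  Event 1 (sale 6): sell min(6,32)=6. stock: 32 - 6 = 26. total_sold = 6
  Event 2 (sale 20): sell min(20,26)=20. stock: 26 - 20 = 6. total_sold = 26
  Event 3 (sale 11): sell min(11,6)=6. stock: 6 - 6 = 0. total_sold = 32
  Event 4 (restock 24): 0 + 24 = 24
  Event 5 (sale 11): sell min(11,24)=11. stock: 24 - 11 = 13. total_sold = 43
  Event 6 (sale 23): sell min(23,13)=13. stock: 13 - 13 = 0. total_sold = 56
  Event 7 (sale 14): sell min(14,0)=0. stock: 0 - 0 = 0. total_sold = 56
  Event 8 (restock 11): 0 + 11 = 11
  Event 9 (adjust -6): 11 + -6 = 5
  Event 10 (sale 12): sell min(12,5)=5. stock: 5 - 5 = 0. total_sold = 61
Final: stock = 0, total_sold = 61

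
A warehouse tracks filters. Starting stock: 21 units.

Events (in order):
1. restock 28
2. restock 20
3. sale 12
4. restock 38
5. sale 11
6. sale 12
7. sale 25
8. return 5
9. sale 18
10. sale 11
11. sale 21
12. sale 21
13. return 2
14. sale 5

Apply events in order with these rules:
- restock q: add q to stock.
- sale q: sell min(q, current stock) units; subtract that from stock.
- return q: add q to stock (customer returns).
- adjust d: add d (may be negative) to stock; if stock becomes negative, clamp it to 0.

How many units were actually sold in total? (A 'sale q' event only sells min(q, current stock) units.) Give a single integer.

Processing events:
Start: stock = 21
  Event 1 (restock 28): 21 + 28 = 49
  Event 2 (restock 20): 49 + 20 = 69
  Event 3 (sale 12): sell min(12,69)=12. stock: 69 - 12 = 57. total_sold = 12
  Event 4 (restock 38): 57 + 38 = 95
  Event 5 (sale 11): sell min(11,95)=11. stock: 95 - 11 = 84. total_sold = 23
  Event 6 (sale 12): sell min(12,84)=12. stock: 84 - 12 = 72. total_sold = 35
  Event 7 (sale 25): sell min(25,72)=25. stock: 72 - 25 = 47. total_sold = 60
  Event 8 (return 5): 47 + 5 = 52
  Event 9 (sale 18): sell min(18,52)=18. stock: 52 - 18 = 34. total_sold = 78
  Event 10 (sale 11): sell min(11,34)=11. stock: 34 - 11 = 23. total_sold = 89
  Event 11 (sale 21): sell min(21,23)=21. stock: 23 - 21 = 2. total_sold = 110
  Event 12 (sale 21): sell min(21,2)=2. stock: 2 - 2 = 0. total_sold = 112
  Event 13 (return 2): 0 + 2 = 2
  Event 14 (sale 5): sell min(5,2)=2. stock: 2 - 2 = 0. total_sold = 114
Final: stock = 0, total_sold = 114

Answer: 114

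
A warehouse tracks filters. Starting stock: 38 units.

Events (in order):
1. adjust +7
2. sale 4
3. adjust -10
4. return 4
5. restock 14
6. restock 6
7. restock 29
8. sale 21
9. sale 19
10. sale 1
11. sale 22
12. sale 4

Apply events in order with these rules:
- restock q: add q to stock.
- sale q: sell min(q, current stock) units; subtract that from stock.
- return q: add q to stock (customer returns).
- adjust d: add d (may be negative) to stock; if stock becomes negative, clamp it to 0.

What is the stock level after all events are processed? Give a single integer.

Answer: 17

Derivation:
Processing events:
Start: stock = 38
  Event 1 (adjust +7): 38 + 7 = 45
  Event 2 (sale 4): sell min(4,45)=4. stock: 45 - 4 = 41. total_sold = 4
  Event 3 (adjust -10): 41 + -10 = 31
  Event 4 (return 4): 31 + 4 = 35
  Event 5 (restock 14): 35 + 14 = 49
  Event 6 (restock 6): 49 + 6 = 55
  Event 7 (restock 29): 55 + 29 = 84
  Event 8 (sale 21): sell min(21,84)=21. stock: 84 - 21 = 63. total_sold = 25
  Event 9 (sale 19): sell min(19,63)=19. stock: 63 - 19 = 44. total_sold = 44
  Event 10 (sale 1): sell min(1,44)=1. stock: 44 - 1 = 43. total_sold = 45
  Event 11 (sale 22): sell min(22,43)=22. stock: 43 - 22 = 21. total_sold = 67
  Event 12 (sale 4): sell min(4,21)=4. stock: 21 - 4 = 17. total_sold = 71
Final: stock = 17, total_sold = 71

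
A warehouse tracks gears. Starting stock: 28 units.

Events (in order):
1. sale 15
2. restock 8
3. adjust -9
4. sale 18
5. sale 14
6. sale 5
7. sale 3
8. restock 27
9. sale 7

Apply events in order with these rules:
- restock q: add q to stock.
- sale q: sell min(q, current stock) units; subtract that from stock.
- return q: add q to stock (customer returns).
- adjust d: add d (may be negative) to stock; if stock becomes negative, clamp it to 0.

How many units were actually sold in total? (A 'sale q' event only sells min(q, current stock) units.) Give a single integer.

Answer: 34

Derivation:
Processing events:
Start: stock = 28
  Event 1 (sale 15): sell min(15,28)=15. stock: 28 - 15 = 13. total_sold = 15
  Event 2 (restock 8): 13 + 8 = 21
  Event 3 (adjust -9): 21 + -9 = 12
  Event 4 (sale 18): sell min(18,12)=12. stock: 12 - 12 = 0. total_sold = 27
  Event 5 (sale 14): sell min(14,0)=0. stock: 0 - 0 = 0. total_sold = 27
  Event 6 (sale 5): sell min(5,0)=0. stock: 0 - 0 = 0. total_sold = 27
  Event 7 (sale 3): sell min(3,0)=0. stock: 0 - 0 = 0. total_sold = 27
  Event 8 (restock 27): 0 + 27 = 27
  Event 9 (sale 7): sell min(7,27)=7. stock: 27 - 7 = 20. total_sold = 34
Final: stock = 20, total_sold = 34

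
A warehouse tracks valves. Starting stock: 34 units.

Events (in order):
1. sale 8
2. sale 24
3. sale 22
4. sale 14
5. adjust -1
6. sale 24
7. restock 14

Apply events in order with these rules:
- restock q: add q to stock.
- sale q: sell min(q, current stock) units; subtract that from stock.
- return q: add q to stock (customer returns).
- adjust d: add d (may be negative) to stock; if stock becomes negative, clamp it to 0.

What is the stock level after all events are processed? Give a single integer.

Answer: 14

Derivation:
Processing events:
Start: stock = 34
  Event 1 (sale 8): sell min(8,34)=8. stock: 34 - 8 = 26. total_sold = 8
  Event 2 (sale 24): sell min(24,26)=24. stock: 26 - 24 = 2. total_sold = 32
  Event 3 (sale 22): sell min(22,2)=2. stock: 2 - 2 = 0. total_sold = 34
  Event 4 (sale 14): sell min(14,0)=0. stock: 0 - 0 = 0. total_sold = 34
  Event 5 (adjust -1): 0 + -1 = 0 (clamped to 0)
  Event 6 (sale 24): sell min(24,0)=0. stock: 0 - 0 = 0. total_sold = 34
  Event 7 (restock 14): 0 + 14 = 14
Final: stock = 14, total_sold = 34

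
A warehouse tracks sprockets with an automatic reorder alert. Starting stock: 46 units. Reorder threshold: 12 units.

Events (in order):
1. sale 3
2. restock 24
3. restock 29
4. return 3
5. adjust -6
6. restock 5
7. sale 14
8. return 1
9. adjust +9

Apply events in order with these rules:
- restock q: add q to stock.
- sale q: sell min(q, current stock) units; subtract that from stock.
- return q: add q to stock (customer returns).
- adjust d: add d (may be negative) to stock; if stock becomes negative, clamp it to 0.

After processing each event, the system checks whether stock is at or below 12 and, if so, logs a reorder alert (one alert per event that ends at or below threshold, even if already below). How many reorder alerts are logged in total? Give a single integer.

Answer: 0

Derivation:
Processing events:
Start: stock = 46
  Event 1 (sale 3): sell min(3,46)=3. stock: 46 - 3 = 43. total_sold = 3
  Event 2 (restock 24): 43 + 24 = 67
  Event 3 (restock 29): 67 + 29 = 96
  Event 4 (return 3): 96 + 3 = 99
  Event 5 (adjust -6): 99 + -6 = 93
  Event 6 (restock 5): 93 + 5 = 98
  Event 7 (sale 14): sell min(14,98)=14. stock: 98 - 14 = 84. total_sold = 17
  Event 8 (return 1): 84 + 1 = 85
  Event 9 (adjust +9): 85 + 9 = 94
Final: stock = 94, total_sold = 17

Checking against threshold 12:
  After event 1: stock=43 > 12
  After event 2: stock=67 > 12
  After event 3: stock=96 > 12
  After event 4: stock=99 > 12
  After event 5: stock=93 > 12
  After event 6: stock=98 > 12
  After event 7: stock=84 > 12
  After event 8: stock=85 > 12
  After event 9: stock=94 > 12
Alert events: []. Count = 0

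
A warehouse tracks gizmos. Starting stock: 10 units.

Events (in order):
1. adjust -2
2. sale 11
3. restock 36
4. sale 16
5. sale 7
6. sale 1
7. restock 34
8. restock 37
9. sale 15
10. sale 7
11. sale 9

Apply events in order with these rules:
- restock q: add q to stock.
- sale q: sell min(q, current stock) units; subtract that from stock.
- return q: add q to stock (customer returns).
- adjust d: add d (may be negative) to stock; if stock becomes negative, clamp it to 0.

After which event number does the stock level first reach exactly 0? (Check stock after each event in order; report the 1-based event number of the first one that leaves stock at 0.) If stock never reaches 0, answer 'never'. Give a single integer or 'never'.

Processing events:
Start: stock = 10
  Event 1 (adjust -2): 10 + -2 = 8
  Event 2 (sale 11): sell min(11,8)=8. stock: 8 - 8 = 0. total_sold = 8
  Event 3 (restock 36): 0 + 36 = 36
  Event 4 (sale 16): sell min(16,36)=16. stock: 36 - 16 = 20. total_sold = 24
  Event 5 (sale 7): sell min(7,20)=7. stock: 20 - 7 = 13. total_sold = 31
  Event 6 (sale 1): sell min(1,13)=1. stock: 13 - 1 = 12. total_sold = 32
  Event 7 (restock 34): 12 + 34 = 46
  Event 8 (restock 37): 46 + 37 = 83
  Event 9 (sale 15): sell min(15,83)=15. stock: 83 - 15 = 68. total_sold = 47
  Event 10 (sale 7): sell min(7,68)=7. stock: 68 - 7 = 61. total_sold = 54
  Event 11 (sale 9): sell min(9,61)=9. stock: 61 - 9 = 52. total_sold = 63
Final: stock = 52, total_sold = 63

First zero at event 2.

Answer: 2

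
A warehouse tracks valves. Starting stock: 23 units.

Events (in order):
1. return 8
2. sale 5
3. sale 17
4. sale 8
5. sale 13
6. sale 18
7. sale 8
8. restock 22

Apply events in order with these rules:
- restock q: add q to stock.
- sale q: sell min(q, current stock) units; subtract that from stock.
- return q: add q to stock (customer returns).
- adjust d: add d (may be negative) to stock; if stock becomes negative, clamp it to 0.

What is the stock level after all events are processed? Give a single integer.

Answer: 22

Derivation:
Processing events:
Start: stock = 23
  Event 1 (return 8): 23 + 8 = 31
  Event 2 (sale 5): sell min(5,31)=5. stock: 31 - 5 = 26. total_sold = 5
  Event 3 (sale 17): sell min(17,26)=17. stock: 26 - 17 = 9. total_sold = 22
  Event 4 (sale 8): sell min(8,9)=8. stock: 9 - 8 = 1. total_sold = 30
  Event 5 (sale 13): sell min(13,1)=1. stock: 1 - 1 = 0. total_sold = 31
  Event 6 (sale 18): sell min(18,0)=0. stock: 0 - 0 = 0. total_sold = 31
  Event 7 (sale 8): sell min(8,0)=0. stock: 0 - 0 = 0. total_sold = 31
  Event 8 (restock 22): 0 + 22 = 22
Final: stock = 22, total_sold = 31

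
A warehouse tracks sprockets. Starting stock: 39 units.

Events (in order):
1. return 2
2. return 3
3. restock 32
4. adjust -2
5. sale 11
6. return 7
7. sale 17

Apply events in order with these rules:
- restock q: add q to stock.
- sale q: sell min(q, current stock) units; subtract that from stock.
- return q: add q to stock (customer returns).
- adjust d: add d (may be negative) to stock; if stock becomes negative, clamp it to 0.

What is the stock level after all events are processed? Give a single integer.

Processing events:
Start: stock = 39
  Event 1 (return 2): 39 + 2 = 41
  Event 2 (return 3): 41 + 3 = 44
  Event 3 (restock 32): 44 + 32 = 76
  Event 4 (adjust -2): 76 + -2 = 74
  Event 5 (sale 11): sell min(11,74)=11. stock: 74 - 11 = 63. total_sold = 11
  Event 6 (return 7): 63 + 7 = 70
  Event 7 (sale 17): sell min(17,70)=17. stock: 70 - 17 = 53. total_sold = 28
Final: stock = 53, total_sold = 28

Answer: 53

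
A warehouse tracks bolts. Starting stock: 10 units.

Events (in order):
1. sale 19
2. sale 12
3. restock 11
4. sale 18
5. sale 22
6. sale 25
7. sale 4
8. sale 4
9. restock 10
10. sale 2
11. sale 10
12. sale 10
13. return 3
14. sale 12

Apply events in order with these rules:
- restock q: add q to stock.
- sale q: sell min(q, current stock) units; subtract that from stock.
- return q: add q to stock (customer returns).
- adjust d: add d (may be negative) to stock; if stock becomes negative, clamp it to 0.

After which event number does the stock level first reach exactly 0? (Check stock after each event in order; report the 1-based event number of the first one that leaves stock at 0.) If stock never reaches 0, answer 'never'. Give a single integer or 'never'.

Answer: 1

Derivation:
Processing events:
Start: stock = 10
  Event 1 (sale 19): sell min(19,10)=10. stock: 10 - 10 = 0. total_sold = 10
  Event 2 (sale 12): sell min(12,0)=0. stock: 0 - 0 = 0. total_sold = 10
  Event 3 (restock 11): 0 + 11 = 11
  Event 4 (sale 18): sell min(18,11)=11. stock: 11 - 11 = 0. total_sold = 21
  Event 5 (sale 22): sell min(22,0)=0. stock: 0 - 0 = 0. total_sold = 21
  Event 6 (sale 25): sell min(25,0)=0. stock: 0 - 0 = 0. total_sold = 21
  Event 7 (sale 4): sell min(4,0)=0. stock: 0 - 0 = 0. total_sold = 21
  Event 8 (sale 4): sell min(4,0)=0. stock: 0 - 0 = 0. total_sold = 21
  Event 9 (restock 10): 0 + 10 = 10
  Event 10 (sale 2): sell min(2,10)=2. stock: 10 - 2 = 8. total_sold = 23
  Event 11 (sale 10): sell min(10,8)=8. stock: 8 - 8 = 0. total_sold = 31
  Event 12 (sale 10): sell min(10,0)=0. stock: 0 - 0 = 0. total_sold = 31
  Event 13 (return 3): 0 + 3 = 3
  Event 14 (sale 12): sell min(12,3)=3. stock: 3 - 3 = 0. total_sold = 34
Final: stock = 0, total_sold = 34

First zero at event 1.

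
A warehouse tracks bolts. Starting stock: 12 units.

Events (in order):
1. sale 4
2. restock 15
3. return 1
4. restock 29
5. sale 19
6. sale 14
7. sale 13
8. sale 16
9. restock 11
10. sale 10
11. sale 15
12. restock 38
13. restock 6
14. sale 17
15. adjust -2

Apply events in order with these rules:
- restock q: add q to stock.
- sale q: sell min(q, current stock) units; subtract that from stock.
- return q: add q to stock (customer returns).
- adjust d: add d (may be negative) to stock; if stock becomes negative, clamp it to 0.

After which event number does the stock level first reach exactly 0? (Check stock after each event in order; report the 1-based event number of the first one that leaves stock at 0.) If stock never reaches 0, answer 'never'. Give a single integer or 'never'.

Answer: 8

Derivation:
Processing events:
Start: stock = 12
  Event 1 (sale 4): sell min(4,12)=4. stock: 12 - 4 = 8. total_sold = 4
  Event 2 (restock 15): 8 + 15 = 23
  Event 3 (return 1): 23 + 1 = 24
  Event 4 (restock 29): 24 + 29 = 53
  Event 5 (sale 19): sell min(19,53)=19. stock: 53 - 19 = 34. total_sold = 23
  Event 6 (sale 14): sell min(14,34)=14. stock: 34 - 14 = 20. total_sold = 37
  Event 7 (sale 13): sell min(13,20)=13. stock: 20 - 13 = 7. total_sold = 50
  Event 8 (sale 16): sell min(16,7)=7. stock: 7 - 7 = 0. total_sold = 57
  Event 9 (restock 11): 0 + 11 = 11
  Event 10 (sale 10): sell min(10,11)=10. stock: 11 - 10 = 1. total_sold = 67
  Event 11 (sale 15): sell min(15,1)=1. stock: 1 - 1 = 0. total_sold = 68
  Event 12 (restock 38): 0 + 38 = 38
  Event 13 (restock 6): 38 + 6 = 44
  Event 14 (sale 17): sell min(17,44)=17. stock: 44 - 17 = 27. total_sold = 85
  Event 15 (adjust -2): 27 + -2 = 25
Final: stock = 25, total_sold = 85

First zero at event 8.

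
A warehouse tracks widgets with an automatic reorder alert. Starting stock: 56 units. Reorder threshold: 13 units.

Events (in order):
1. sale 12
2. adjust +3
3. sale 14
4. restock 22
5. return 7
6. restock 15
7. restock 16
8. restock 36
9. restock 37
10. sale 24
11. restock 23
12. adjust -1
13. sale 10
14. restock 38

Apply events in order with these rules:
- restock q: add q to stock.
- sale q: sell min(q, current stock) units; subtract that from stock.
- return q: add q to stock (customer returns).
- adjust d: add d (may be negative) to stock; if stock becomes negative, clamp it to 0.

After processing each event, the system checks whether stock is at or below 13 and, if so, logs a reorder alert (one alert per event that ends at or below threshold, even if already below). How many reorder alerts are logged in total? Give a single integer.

Answer: 0

Derivation:
Processing events:
Start: stock = 56
  Event 1 (sale 12): sell min(12,56)=12. stock: 56 - 12 = 44. total_sold = 12
  Event 2 (adjust +3): 44 + 3 = 47
  Event 3 (sale 14): sell min(14,47)=14. stock: 47 - 14 = 33. total_sold = 26
  Event 4 (restock 22): 33 + 22 = 55
  Event 5 (return 7): 55 + 7 = 62
  Event 6 (restock 15): 62 + 15 = 77
  Event 7 (restock 16): 77 + 16 = 93
  Event 8 (restock 36): 93 + 36 = 129
  Event 9 (restock 37): 129 + 37 = 166
  Event 10 (sale 24): sell min(24,166)=24. stock: 166 - 24 = 142. total_sold = 50
  Event 11 (restock 23): 142 + 23 = 165
  Event 12 (adjust -1): 165 + -1 = 164
  Event 13 (sale 10): sell min(10,164)=10. stock: 164 - 10 = 154. total_sold = 60
  Event 14 (restock 38): 154 + 38 = 192
Final: stock = 192, total_sold = 60

Checking against threshold 13:
  After event 1: stock=44 > 13
  After event 2: stock=47 > 13
  After event 3: stock=33 > 13
  After event 4: stock=55 > 13
  After event 5: stock=62 > 13
  After event 6: stock=77 > 13
  After event 7: stock=93 > 13
  After event 8: stock=129 > 13
  After event 9: stock=166 > 13
  After event 10: stock=142 > 13
  After event 11: stock=165 > 13
  After event 12: stock=164 > 13
  After event 13: stock=154 > 13
  After event 14: stock=192 > 13
Alert events: []. Count = 0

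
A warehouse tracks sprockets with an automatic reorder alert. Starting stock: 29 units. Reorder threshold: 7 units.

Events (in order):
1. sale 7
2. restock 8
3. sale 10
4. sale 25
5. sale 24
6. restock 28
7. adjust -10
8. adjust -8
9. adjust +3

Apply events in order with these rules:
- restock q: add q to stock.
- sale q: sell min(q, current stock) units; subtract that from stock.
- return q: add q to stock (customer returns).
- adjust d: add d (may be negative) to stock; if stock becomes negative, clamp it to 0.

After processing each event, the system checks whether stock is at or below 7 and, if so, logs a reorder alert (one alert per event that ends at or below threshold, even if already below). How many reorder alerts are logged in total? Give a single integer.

Answer: 2

Derivation:
Processing events:
Start: stock = 29
  Event 1 (sale 7): sell min(7,29)=7. stock: 29 - 7 = 22. total_sold = 7
  Event 2 (restock 8): 22 + 8 = 30
  Event 3 (sale 10): sell min(10,30)=10. stock: 30 - 10 = 20. total_sold = 17
  Event 4 (sale 25): sell min(25,20)=20. stock: 20 - 20 = 0. total_sold = 37
  Event 5 (sale 24): sell min(24,0)=0. stock: 0 - 0 = 0. total_sold = 37
  Event 6 (restock 28): 0 + 28 = 28
  Event 7 (adjust -10): 28 + -10 = 18
  Event 8 (adjust -8): 18 + -8 = 10
  Event 9 (adjust +3): 10 + 3 = 13
Final: stock = 13, total_sold = 37

Checking against threshold 7:
  After event 1: stock=22 > 7
  After event 2: stock=30 > 7
  After event 3: stock=20 > 7
  After event 4: stock=0 <= 7 -> ALERT
  After event 5: stock=0 <= 7 -> ALERT
  After event 6: stock=28 > 7
  After event 7: stock=18 > 7
  After event 8: stock=10 > 7
  After event 9: stock=13 > 7
Alert events: [4, 5]. Count = 2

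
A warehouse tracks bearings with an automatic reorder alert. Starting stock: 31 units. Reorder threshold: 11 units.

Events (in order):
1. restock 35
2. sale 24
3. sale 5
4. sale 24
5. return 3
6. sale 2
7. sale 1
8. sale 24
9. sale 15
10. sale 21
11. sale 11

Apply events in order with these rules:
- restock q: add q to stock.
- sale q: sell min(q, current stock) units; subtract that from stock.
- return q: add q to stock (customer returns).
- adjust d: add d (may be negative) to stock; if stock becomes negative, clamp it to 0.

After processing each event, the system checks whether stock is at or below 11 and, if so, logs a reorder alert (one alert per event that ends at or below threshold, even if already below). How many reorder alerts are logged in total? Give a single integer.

Answer: 4

Derivation:
Processing events:
Start: stock = 31
  Event 1 (restock 35): 31 + 35 = 66
  Event 2 (sale 24): sell min(24,66)=24. stock: 66 - 24 = 42. total_sold = 24
  Event 3 (sale 5): sell min(5,42)=5. stock: 42 - 5 = 37. total_sold = 29
  Event 4 (sale 24): sell min(24,37)=24. stock: 37 - 24 = 13. total_sold = 53
  Event 5 (return 3): 13 + 3 = 16
  Event 6 (sale 2): sell min(2,16)=2. stock: 16 - 2 = 14. total_sold = 55
  Event 7 (sale 1): sell min(1,14)=1. stock: 14 - 1 = 13. total_sold = 56
  Event 8 (sale 24): sell min(24,13)=13. stock: 13 - 13 = 0. total_sold = 69
  Event 9 (sale 15): sell min(15,0)=0. stock: 0 - 0 = 0. total_sold = 69
  Event 10 (sale 21): sell min(21,0)=0. stock: 0 - 0 = 0. total_sold = 69
  Event 11 (sale 11): sell min(11,0)=0. stock: 0 - 0 = 0. total_sold = 69
Final: stock = 0, total_sold = 69

Checking against threshold 11:
  After event 1: stock=66 > 11
  After event 2: stock=42 > 11
  After event 3: stock=37 > 11
  After event 4: stock=13 > 11
  After event 5: stock=16 > 11
  After event 6: stock=14 > 11
  After event 7: stock=13 > 11
  After event 8: stock=0 <= 11 -> ALERT
  After event 9: stock=0 <= 11 -> ALERT
  After event 10: stock=0 <= 11 -> ALERT
  After event 11: stock=0 <= 11 -> ALERT
Alert events: [8, 9, 10, 11]. Count = 4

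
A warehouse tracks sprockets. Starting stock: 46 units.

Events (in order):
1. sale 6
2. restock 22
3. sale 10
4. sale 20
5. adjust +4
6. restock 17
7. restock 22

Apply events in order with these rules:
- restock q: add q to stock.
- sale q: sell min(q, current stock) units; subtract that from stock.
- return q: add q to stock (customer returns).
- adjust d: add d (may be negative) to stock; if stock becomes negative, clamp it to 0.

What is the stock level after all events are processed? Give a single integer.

Processing events:
Start: stock = 46
  Event 1 (sale 6): sell min(6,46)=6. stock: 46 - 6 = 40. total_sold = 6
  Event 2 (restock 22): 40 + 22 = 62
  Event 3 (sale 10): sell min(10,62)=10. stock: 62 - 10 = 52. total_sold = 16
  Event 4 (sale 20): sell min(20,52)=20. stock: 52 - 20 = 32. total_sold = 36
  Event 5 (adjust +4): 32 + 4 = 36
  Event 6 (restock 17): 36 + 17 = 53
  Event 7 (restock 22): 53 + 22 = 75
Final: stock = 75, total_sold = 36

Answer: 75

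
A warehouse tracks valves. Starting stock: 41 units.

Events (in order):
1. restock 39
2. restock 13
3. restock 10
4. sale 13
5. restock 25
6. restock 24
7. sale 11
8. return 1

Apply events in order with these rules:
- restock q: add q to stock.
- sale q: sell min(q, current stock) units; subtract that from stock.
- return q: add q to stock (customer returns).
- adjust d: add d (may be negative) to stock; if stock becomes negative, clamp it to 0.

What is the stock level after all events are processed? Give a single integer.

Answer: 129

Derivation:
Processing events:
Start: stock = 41
  Event 1 (restock 39): 41 + 39 = 80
  Event 2 (restock 13): 80 + 13 = 93
  Event 3 (restock 10): 93 + 10 = 103
  Event 4 (sale 13): sell min(13,103)=13. stock: 103 - 13 = 90. total_sold = 13
  Event 5 (restock 25): 90 + 25 = 115
  Event 6 (restock 24): 115 + 24 = 139
  Event 7 (sale 11): sell min(11,139)=11. stock: 139 - 11 = 128. total_sold = 24
  Event 8 (return 1): 128 + 1 = 129
Final: stock = 129, total_sold = 24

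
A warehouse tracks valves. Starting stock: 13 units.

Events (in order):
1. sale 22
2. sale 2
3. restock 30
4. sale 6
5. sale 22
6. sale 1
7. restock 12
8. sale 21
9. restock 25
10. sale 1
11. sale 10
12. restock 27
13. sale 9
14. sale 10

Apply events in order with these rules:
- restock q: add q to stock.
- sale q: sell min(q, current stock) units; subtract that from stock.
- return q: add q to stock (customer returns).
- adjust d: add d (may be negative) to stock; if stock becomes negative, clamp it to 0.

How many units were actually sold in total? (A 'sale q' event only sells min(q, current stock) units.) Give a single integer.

Processing events:
Start: stock = 13
  Event 1 (sale 22): sell min(22,13)=13. stock: 13 - 13 = 0. total_sold = 13
  Event 2 (sale 2): sell min(2,0)=0. stock: 0 - 0 = 0. total_sold = 13
  Event 3 (restock 30): 0 + 30 = 30
  Event 4 (sale 6): sell min(6,30)=6. stock: 30 - 6 = 24. total_sold = 19
  Event 5 (sale 22): sell min(22,24)=22. stock: 24 - 22 = 2. total_sold = 41
  Event 6 (sale 1): sell min(1,2)=1. stock: 2 - 1 = 1. total_sold = 42
  Event 7 (restock 12): 1 + 12 = 13
  Event 8 (sale 21): sell min(21,13)=13. stock: 13 - 13 = 0. total_sold = 55
  Event 9 (restock 25): 0 + 25 = 25
  Event 10 (sale 1): sell min(1,25)=1. stock: 25 - 1 = 24. total_sold = 56
  Event 11 (sale 10): sell min(10,24)=10. stock: 24 - 10 = 14. total_sold = 66
  Event 12 (restock 27): 14 + 27 = 41
  Event 13 (sale 9): sell min(9,41)=9. stock: 41 - 9 = 32. total_sold = 75
  Event 14 (sale 10): sell min(10,32)=10. stock: 32 - 10 = 22. total_sold = 85
Final: stock = 22, total_sold = 85

Answer: 85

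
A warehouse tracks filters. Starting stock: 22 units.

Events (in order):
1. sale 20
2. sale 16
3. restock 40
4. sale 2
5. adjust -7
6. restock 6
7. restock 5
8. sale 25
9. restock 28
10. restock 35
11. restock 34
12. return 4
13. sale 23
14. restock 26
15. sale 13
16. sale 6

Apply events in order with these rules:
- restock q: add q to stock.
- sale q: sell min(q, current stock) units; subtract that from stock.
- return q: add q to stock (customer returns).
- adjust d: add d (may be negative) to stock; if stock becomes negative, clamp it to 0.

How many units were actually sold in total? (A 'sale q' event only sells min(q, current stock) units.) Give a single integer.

Answer: 91

Derivation:
Processing events:
Start: stock = 22
  Event 1 (sale 20): sell min(20,22)=20. stock: 22 - 20 = 2. total_sold = 20
  Event 2 (sale 16): sell min(16,2)=2. stock: 2 - 2 = 0. total_sold = 22
  Event 3 (restock 40): 0 + 40 = 40
  Event 4 (sale 2): sell min(2,40)=2. stock: 40 - 2 = 38. total_sold = 24
  Event 5 (adjust -7): 38 + -7 = 31
  Event 6 (restock 6): 31 + 6 = 37
  Event 7 (restock 5): 37 + 5 = 42
  Event 8 (sale 25): sell min(25,42)=25. stock: 42 - 25 = 17. total_sold = 49
  Event 9 (restock 28): 17 + 28 = 45
  Event 10 (restock 35): 45 + 35 = 80
  Event 11 (restock 34): 80 + 34 = 114
  Event 12 (return 4): 114 + 4 = 118
  Event 13 (sale 23): sell min(23,118)=23. stock: 118 - 23 = 95. total_sold = 72
  Event 14 (restock 26): 95 + 26 = 121
  Event 15 (sale 13): sell min(13,121)=13. stock: 121 - 13 = 108. total_sold = 85
  Event 16 (sale 6): sell min(6,108)=6. stock: 108 - 6 = 102. total_sold = 91
Final: stock = 102, total_sold = 91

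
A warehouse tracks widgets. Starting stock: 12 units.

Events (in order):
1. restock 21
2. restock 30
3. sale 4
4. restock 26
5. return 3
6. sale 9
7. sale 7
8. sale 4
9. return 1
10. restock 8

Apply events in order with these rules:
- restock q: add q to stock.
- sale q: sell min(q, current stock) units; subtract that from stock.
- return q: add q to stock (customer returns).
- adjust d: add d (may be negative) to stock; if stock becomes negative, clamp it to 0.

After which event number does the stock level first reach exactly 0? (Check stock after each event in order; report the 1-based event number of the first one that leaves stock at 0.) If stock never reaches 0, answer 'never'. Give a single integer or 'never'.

Processing events:
Start: stock = 12
  Event 1 (restock 21): 12 + 21 = 33
  Event 2 (restock 30): 33 + 30 = 63
  Event 3 (sale 4): sell min(4,63)=4. stock: 63 - 4 = 59. total_sold = 4
  Event 4 (restock 26): 59 + 26 = 85
  Event 5 (return 3): 85 + 3 = 88
  Event 6 (sale 9): sell min(9,88)=9. stock: 88 - 9 = 79. total_sold = 13
  Event 7 (sale 7): sell min(7,79)=7. stock: 79 - 7 = 72. total_sold = 20
  Event 8 (sale 4): sell min(4,72)=4. stock: 72 - 4 = 68. total_sold = 24
  Event 9 (return 1): 68 + 1 = 69
  Event 10 (restock 8): 69 + 8 = 77
Final: stock = 77, total_sold = 24

Stock never reaches 0.

Answer: never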